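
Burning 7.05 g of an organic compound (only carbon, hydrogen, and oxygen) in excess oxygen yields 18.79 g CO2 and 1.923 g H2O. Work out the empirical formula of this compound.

mol C = 18.79 / 44.01 = 0.4269; mass C = 0.4269 × 12.01 = 5.128 g
mol H = 2 × (1.923 / 18.02) = 0.2134; mass H = 0.2134 × 1.008 = 0.2151 g
mass O = 7.05 − (5.343) = 1.707 g → mol O = 0.1067
Ratios (÷ 0.1067): C 4.001, H 2.000, O 1.000
≈ 4:2:1 → C4H2O

C4H2O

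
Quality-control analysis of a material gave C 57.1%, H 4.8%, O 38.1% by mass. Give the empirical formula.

C2H2O

Assume 100 g: 57.1 g C, 4.8 g H, 38.1 g O.
n(C) = 57.1/12.01 = 4.754, n(H) = 4.8/1.008 = 4.762, n(O) = 38.1/16.00 = 2.381
Ratios (÷ 2.381): C 1.997, H 2.000, O 1.000
≈ 2:2:1 → C2H2O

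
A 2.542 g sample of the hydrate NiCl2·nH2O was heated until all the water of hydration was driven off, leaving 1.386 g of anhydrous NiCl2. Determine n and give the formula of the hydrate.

NiCl2·6H2O

Mass of water lost = 2.542 − 1.386 = 1.156 g → 1.156 / 18.02 = 0.06415 mol H2O
Molar mass of NiCl2 = 129.59 g/mol → mol NiCl2 = 1.386 / 129.59 = 0.0107
n = 0.06415 / 0.0107 = 6.00 ≈ 6 → NiCl2·6H2O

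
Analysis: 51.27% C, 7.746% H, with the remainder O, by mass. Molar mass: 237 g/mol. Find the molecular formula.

Assume 100 g: 51.27 g C, 7.746 g H, 40.984 g O.
n(C) = 51.27/12.01 = 4.269, n(H) = 7.746/1.008 = 7.685, n(O) = 40.984/16.00 = 2.562
Divide by the smallest (2.562 mol O): C 1.667, H 3.000, O 1.000
Multiply by 3: C 5.00, H 9.00, O 3.00 → C5H9O3
Empirical-formula mass = 117.12 g/mol
n = 237 / 117.12 = 2.02 ≈ 2
Molecular formula = (C5H9O3)×2 = C10H18O6

C10H18O6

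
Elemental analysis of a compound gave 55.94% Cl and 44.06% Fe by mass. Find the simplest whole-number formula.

Cl2Fe

Assume 100 g: 55.94 g Cl, 44.06 g Fe.
n(Cl) = 55.94/35.45 = 1.578, n(Fe) = 44.06/55.85 = 0.7889
Smallest is Fe at 0.7889 mol; normalising gives Cl 2.000, Fe 1.000
≈ 2:1 → Cl2Fe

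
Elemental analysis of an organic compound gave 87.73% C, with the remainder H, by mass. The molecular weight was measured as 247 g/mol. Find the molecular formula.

C18H30

Assume 100 g: 87.73 g C, 12.27 g H.
C: 87.73 g ÷ 12.01 g/mol = 7.305 mol
H: 12.27 g ÷ 1.008 g/mol = 12.17 mol
Smallest is C at 7.305 mol; normalising gives C 1.000, H 1.666
Multiply by 3: C 3.00, H 5.00 → C3H5
Empirical-formula mass = 41.07 g/mol
n = 247 / 41.07 = 6.01 ≈ 6
Molecular formula = (C3H5)×6 = C18H30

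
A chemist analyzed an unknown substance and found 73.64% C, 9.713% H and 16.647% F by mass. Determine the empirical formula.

Assume 100 g: 73.64 g C, 9.713 g H, 16.647 g F.
Moles — C: 73.64 / 12.01 = 6.132 mol; H: 9.713 / 1.008 = 9.636 mol; F: 16.647 / 19.00 = 0.8762 mol
Smallest is F at 0.8762 mol; normalising gives C 6.998, H 10.998, F 1.000
→ C7H11F

C7H11F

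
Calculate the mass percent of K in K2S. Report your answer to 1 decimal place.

70.9%

Molar mass = 2(39.10) + 1(32.07) = 110.270 g/mol
Mass of K per mole = 2 × 39.10 = 78.200 g
% K = 78.200 / 110.270 × 100 = 70.9%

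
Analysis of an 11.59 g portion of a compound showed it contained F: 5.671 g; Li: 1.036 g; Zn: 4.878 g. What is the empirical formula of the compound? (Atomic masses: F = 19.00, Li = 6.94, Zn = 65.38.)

n(F) = 5.671/19.00 = 0.2985, n(Li) = 1.036/6.94 = 0.1493, n(Zn) = 4.878/65.38 = 0.07461
Smallest is Zn at 0.07461 mol; normalising gives F 4.000, Li 2.001, Zn 1.000
→ F4Li2Zn

F4Li2Zn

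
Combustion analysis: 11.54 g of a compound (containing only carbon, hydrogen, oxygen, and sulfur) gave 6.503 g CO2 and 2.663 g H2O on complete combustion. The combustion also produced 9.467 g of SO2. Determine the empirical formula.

mol C = 6.503 / 44.01 = 0.1478; mass C = 0.1478 × 12.01 = 1.775 g
mol H = 2 × (2.663 / 18.02) = 0.2956; mass H = 0.2956 × 1.008 = 0.2979 g
mol S = 9.467 / 64.07 = 0.1478; mass S = 4.739 g
mass O = 11.54 − (6.811) = 4.729 g → mol O = 0.2955
Smallest is S at 0.1478 mol; normalising gives C 1.000, H 2.000, O 2.000, S 1.000
Ratio ≈ 1:2:2:1, so the empirical formula is CH2O2S

CH2O2S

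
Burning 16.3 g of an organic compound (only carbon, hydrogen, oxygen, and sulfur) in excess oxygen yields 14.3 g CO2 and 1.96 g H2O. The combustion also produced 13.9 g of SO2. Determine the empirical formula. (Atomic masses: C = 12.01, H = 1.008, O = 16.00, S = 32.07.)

mol C = 14.3 / 44.01 = 0.3249; mass C = 0.3249 × 12.01 = 3.902 g
mol H = 2 × (1.96 / 18.02) = 0.2175; mass H = 0.2175 × 1.008 = 0.2193 g
mol S = 13.9 / 64.07 = 0.2170; mass S = 6.958 g
mass O = 16.3 − (11.08) = 5.221 g → mol O = 0.3263
Ratios (÷ 0.217): C 1.498, H 1.003, O 1.504, S 1.000
×2: C 3.00, H 2.01, O 3.01, S 2.00 → C3H2O3S2

C3H2O3S2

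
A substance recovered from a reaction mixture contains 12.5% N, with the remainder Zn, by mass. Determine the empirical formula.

N2Zn3

Assume 100 g: 12.5 g N, 87.5 g Zn.
n(N) = 12.5/14.01 = 0.8922, n(Zn) = 87.5/65.38 = 1.338
Divide by the smallest (0.8922 mol N): N 1.000, Zn 1.500
Scaling by 2: N 2.00, Zn 3.00 → N2Zn3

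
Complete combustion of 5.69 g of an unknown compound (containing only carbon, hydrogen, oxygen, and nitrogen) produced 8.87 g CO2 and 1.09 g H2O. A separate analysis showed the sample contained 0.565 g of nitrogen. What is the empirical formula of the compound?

C5H3NO4

mol C = 8.87 / 44.01 = 0.2015; mass C = 0.2015 × 12.01 = 2.421 g
mol H = 2 × (1.09 / 18.02) = 0.1210; mass H = 0.1210 × 1.008 = 0.1219 g
mol N = 0.565 / 14.01 = 0.04033
mass O = 5.69 − (3.108) = 2.582 g → mol O = 0.1614
Smallest is N at 0.04033 mol; normalising gives C 4.998, H 3.000, N 1.000, O 4.002
→ C5H3NO4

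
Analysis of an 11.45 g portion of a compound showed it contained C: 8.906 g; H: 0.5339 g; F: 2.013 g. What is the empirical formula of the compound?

C7H5F

Moles — C: 8.906 / 12.01 = 0.7415 mol; H: 0.5339 / 1.008 = 0.5297 mol; F: 2.013 / 19.00 = 0.1059 mol
Ratios (÷ 0.1059): C 6.999, H 4.999, F 1.000
Ratio ≈ 7:5:1, so the empirical formula is C7H5F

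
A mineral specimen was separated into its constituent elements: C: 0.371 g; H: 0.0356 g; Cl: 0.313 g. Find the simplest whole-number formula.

n(C) = 0.371/12.01 = 0.03089, n(H) = 0.0356/1.008 = 0.03532, n(Cl) = 0.313/35.45 = 0.008829
Ratios (÷ 0.008829): C 3.499, H 4.000, Cl 1.000
×2: C 7.00, H 8.00, Cl 2.00 → C7H8Cl2

C7H8Cl2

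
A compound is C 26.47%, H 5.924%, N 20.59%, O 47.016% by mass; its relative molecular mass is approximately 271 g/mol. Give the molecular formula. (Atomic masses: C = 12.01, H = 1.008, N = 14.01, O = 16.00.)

Assume 100 g: 26.47 g C, 5.924 g H, 20.59 g N, 47.016 g O.
n(C) = 26.47/12.01 = 2.204, n(H) = 5.924/1.008 = 5.877, n(N) = 20.59/14.01 = 1.47, n(O) = 47.016/16.00 = 2.938
Ratios (÷ 1.47): C 1.500, H 3.999, N 1.000, O 1.999
Scaling by 2: C 3.00, H 8.00, N 2.00, O 4.00 → C3H8N2O4
Empirical-formula mass = 136.11 g/mol
n = 271 / 136.11 = 1.99 ≈ 2
Molecular formula = (C3H8N2O4)×2 = C6H16N4O8

C6H16N4O8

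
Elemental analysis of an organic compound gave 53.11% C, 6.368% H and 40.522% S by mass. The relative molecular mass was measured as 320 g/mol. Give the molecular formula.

Assume 100 g: 53.11 g C, 6.368 g H, 40.522 g S.
C: 53.11 g ÷ 12.01 g/mol = 4.422 mol
H: 6.368 g ÷ 1.008 g/mol = 6.317 mol
S: 40.522 g ÷ 32.07 g/mol = 1.264 mol
Smallest is S at 1.264 mol; normalising gives C 3.500, H 5.000, S 1.000
Scaling by 2: C 7.00, H 10.00, S 2.00 → C7H10S2
Empirical-formula mass = 158.29 g/mol
n = 320 / 158.29 = 2.02 ≈ 2
Molecular formula = (C7H10S2)×2 = C14H20S4

C14H20S4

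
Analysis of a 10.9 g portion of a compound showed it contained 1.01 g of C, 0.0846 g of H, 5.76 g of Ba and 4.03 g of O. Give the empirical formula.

C: 1.01 g ÷ 12.01 g/mol = 0.0841 mol
H: 0.0846 g ÷ 1.008 g/mol = 0.08393 mol
Ba: 5.76 g ÷ 137.33 g/mol = 0.04194 mol
O: 4.03 g ÷ 16.00 g/mol = 0.2519 mol
Smallest is Ba at 0.04194 mol; normalising gives C 2.005, H 2.001, Ba 1.000, O 6.005
→ C2H2BaO6

C2H2BaO6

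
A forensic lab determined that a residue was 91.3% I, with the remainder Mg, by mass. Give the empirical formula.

I2Mg

Assume 100 g: 91.3 g I, 8.7 g Mg.
n(I) = 91.3/126.90 = 0.7195, n(Mg) = 8.7/24.31 = 0.3579
Divide by the smallest (0.3579 mol Mg): I 2.010, Mg 1.000
→ I2Mg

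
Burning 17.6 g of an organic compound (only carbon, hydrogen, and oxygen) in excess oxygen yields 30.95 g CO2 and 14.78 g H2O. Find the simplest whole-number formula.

mol C = 30.95 / 44.01 = 0.7032; mass C = 0.7032 × 12.01 = 8.446 g
mol H = 2 × (14.78 / 18.02) = 1.640; mass H = 1.640 × 1.008 = 1.654 g
mass O = 17.6 − (10.10) = 7.500 g → mol O = 0.4688
Ratios (÷ 0.4688): C 1.500, H 3.499, O 1.000
×2: C 3.00, H 7.00, O 2.00 → C3H7O2

C3H7O2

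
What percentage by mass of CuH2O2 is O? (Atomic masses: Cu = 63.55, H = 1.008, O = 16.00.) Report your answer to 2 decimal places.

32.80%

Molar mass = 1(63.55) + 2(1.008) + 2(16.00) = 97.566 g/mol
Mass of O per mole = 2 × 16.00 = 32.000 g
% O = 32.000 / 97.566 × 100 = 32.80%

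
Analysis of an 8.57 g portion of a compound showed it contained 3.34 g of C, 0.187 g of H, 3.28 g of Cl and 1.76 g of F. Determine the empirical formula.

C3H2ClF

C: 3.34 g ÷ 12.01 g/mol = 0.2781 mol
H: 0.187 g ÷ 1.008 g/mol = 0.1855 mol
Cl: 3.28 g ÷ 35.45 g/mol = 0.09252 mol
F: 1.76 g ÷ 19.00 g/mol = 0.09263 mol
Ratios (÷ 0.09252): C 3.006, H 2.005, Cl 1.000, F 1.001
Ratio ≈ 3:2:1:1, so the empirical formula is C3H2ClF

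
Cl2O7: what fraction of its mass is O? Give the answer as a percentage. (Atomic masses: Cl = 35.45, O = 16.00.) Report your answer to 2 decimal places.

61.24%

Molar mass = 2(35.45) + 7(16.00) = 182.900 g/mol
Mass of O per mole = 7 × 16.00 = 112.000 g
% O = 112.000 / 182.900 × 100 = 61.24%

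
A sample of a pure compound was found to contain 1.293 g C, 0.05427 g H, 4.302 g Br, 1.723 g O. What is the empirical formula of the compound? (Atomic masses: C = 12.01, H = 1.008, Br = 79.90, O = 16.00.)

C: 1.293 g ÷ 12.01 g/mol = 0.1077 mol
H: 0.05427 g ÷ 1.008 g/mol = 0.05384 mol
Br: 4.302 g ÷ 79.90 g/mol = 0.05384 mol
O: 1.723 g ÷ 16.00 g/mol = 0.1077 mol
Divide by the smallest (0.05384 mol H): C 2.000, H 1.000, Br 1.000, O 2.000
Ratio ≈ 2:1:1:2, so the empirical formula is C2HBrO2

C2HBrO2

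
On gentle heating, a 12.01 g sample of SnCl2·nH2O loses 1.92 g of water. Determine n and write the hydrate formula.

SnCl2·2H2O

Mass of anhydrous SnCl2 = 12.01 − 1.92 = 10.09 g
mol H2O = 1.92 / 18.02 = 0.1065
Molar mass of SnCl2 = 189.61 g/mol → mol SnCl2 = 10.09 / 189.61 = 0.05321
n = 0.1065 / 0.05321 = 2.00 ≈ 2 → SnCl2·2H2O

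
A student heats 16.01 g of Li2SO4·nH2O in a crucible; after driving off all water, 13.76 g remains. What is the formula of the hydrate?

Mass of water lost = 16.01 − 13.76 = 2.25 g → 2.25 / 18.02 = 0.1249 mol H2O
Molar mass of Li2SO4 = 109.95 g/mol → mol Li2SO4 = 13.76 / 109.95 = 0.1251
n = 0.1249 / 0.1251 = 1.00 ≈ 1 → Li2SO4·H2O

Li2SO4·H2O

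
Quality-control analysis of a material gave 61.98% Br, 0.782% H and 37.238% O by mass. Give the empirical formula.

BrHO3

Assume 100 g: 61.98 g Br, 0.782 g H, 37.238 g O.
n(Br) = 61.98/79.90 = 0.7757, n(H) = 0.782/1.008 = 0.7758, n(O) = 37.238/16.00 = 2.327
Divide by the smallest (0.7757 mol Br): Br 1.000, H 1.000, O 3.000
→ BrHO3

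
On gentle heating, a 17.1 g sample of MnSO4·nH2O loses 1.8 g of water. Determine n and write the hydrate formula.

MnSO4·H2O

Mass of anhydrous MnSO4 = 17.1 − 1.8 = 15.3 g
mol H2O = 1.8 / 18.02 = 0.09989
Molar mass of MnSO4 = 151.01 g/mol → mol MnSO4 = 15.3 / 151.01 = 0.1013
n = 0.09989 / 0.1013 = 0.99 ≈ 1 → MnSO4·H2O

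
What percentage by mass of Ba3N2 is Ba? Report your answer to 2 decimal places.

93.63%

Molar mass = 3(137.33) + 2(14.01) = 440.010 g/mol
Mass of Ba per mole = 3 × 137.33 = 411.990 g
% Ba = 411.990 / 440.010 × 100 = 93.63%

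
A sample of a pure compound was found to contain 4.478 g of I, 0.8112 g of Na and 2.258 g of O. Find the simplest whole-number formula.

n(I) = 4.478/126.90 = 0.03529, n(Na) = 0.8112/22.99 = 0.03528, n(O) = 2.258/16.00 = 0.1411
Smallest is Na at 0.03528 mol; normalising gives I 1.000, Na 1.000, O 4.000
→ INaO4

INaO4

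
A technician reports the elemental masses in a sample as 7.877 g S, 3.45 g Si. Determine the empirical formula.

S2Si

Moles — S: 7.877 / 32.07 = 0.2456 mol; Si: 3.45 / 28.09 = 0.1228 mol
Divide by the smallest (0.1228 mol Si): S 2.000, Si 1.000
Ratio ≈ 2:1, so the empirical formula is S2Si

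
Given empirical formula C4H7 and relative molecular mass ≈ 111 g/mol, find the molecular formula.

Empirical-formula mass = 55.10 g/mol
n = 111 / 55.10 = 2.01 ≈ 2
Molecular formula = (C4H7)2 = C8H14

C8H14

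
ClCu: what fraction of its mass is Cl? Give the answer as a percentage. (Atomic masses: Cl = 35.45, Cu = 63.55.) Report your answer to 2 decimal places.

Molar mass = 1(35.45) + 1(63.55) = 99.000 g/mol
Mass of Cl per mole = 1 × 35.45 = 35.450 g
% Cl = 35.450 / 99.000 × 100 = 35.81%

35.81%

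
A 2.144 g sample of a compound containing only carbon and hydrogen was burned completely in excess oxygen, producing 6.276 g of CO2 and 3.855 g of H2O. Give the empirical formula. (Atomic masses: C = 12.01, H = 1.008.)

CH3

mol C = 6.276 / 44.01 = 0.1426; mass C = 0.1426 × 12.01 = 1.713 g
mol H = 2 × (3.855 / 18.02) = 0.4279; mass H = 0.4279 × 1.008 = 0.4313 g
Smallest is C at 0.1426 mol; normalising gives C 1.000, H 3.000
≈ 1:3 → CH3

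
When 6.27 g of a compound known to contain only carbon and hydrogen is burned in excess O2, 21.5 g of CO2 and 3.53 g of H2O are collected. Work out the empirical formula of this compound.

mol C = 21.5 / 44.01 = 0.4885; mass C = 0.4885 × 12.01 = 5.867 g
mol H = 2 × (3.53 / 18.02) = 0.3918; mass H = 0.3918 × 1.008 = 0.3949 g
Smallest is H at 0.3918 mol; normalising gives C 1.247, H 1.000
Multiply by 4: C 4.99, H 4.00 → C5H4

C5H4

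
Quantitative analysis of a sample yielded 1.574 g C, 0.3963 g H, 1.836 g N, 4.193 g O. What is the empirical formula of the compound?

C: 1.574 g ÷ 12.01 g/mol = 0.1311 mol
H: 0.3963 g ÷ 1.008 g/mol = 0.3932 mol
N: 1.836 g ÷ 14.01 g/mol = 0.131 mol
O: 4.193 g ÷ 16.00 g/mol = 0.2621 mol
Ratios (÷ 0.131): C 1.000, H 3.000, N 1.000, O 2.000
Ratio ≈ 1:3:1:2, so the empirical formula is CH3NO2

CH3NO2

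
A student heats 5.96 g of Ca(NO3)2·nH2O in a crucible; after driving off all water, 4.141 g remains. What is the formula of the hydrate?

Ca(NO3)2·4H2O

Mass of water lost = 5.96 − 4.141 = 1.819 g → 1.819 / 18.02 = 0.1009 mol H2O
Molar mass of Ca(NO3)2 = 164.10 g/mol → mol Ca(NO3)2 = 4.141 / 164.10 = 0.02523
n = 0.1009 / 0.02523 = 4.00 ≈ 4 → Ca(NO3)2·4H2O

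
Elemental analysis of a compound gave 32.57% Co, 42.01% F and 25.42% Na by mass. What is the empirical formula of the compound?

Assume 100 g: 32.57 g Co, 42.01 g F, 25.42 g Na.
Co: 32.57 g ÷ 58.93 g/mol = 0.5527 mol
F: 42.01 g ÷ 19.00 g/mol = 2.211 mol
Na: 25.42 g ÷ 22.99 g/mol = 1.106 mol
Divide by the smallest (0.5527 mol Co): Co 1.000, F 4.001, Na 2.001
Ratio ≈ 1:4:2, so the empirical formula is CoF4Na2

CoF4Na2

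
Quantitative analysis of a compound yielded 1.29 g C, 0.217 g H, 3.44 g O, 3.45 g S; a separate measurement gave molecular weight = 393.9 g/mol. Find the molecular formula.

C5H10O10S5

n(C) = 1.29/12.01 = 0.1074, n(H) = 0.217/1.008 = 0.2153, n(O) = 3.44/16.00 = 0.215, n(S) = 3.45/32.07 = 0.1076
Ratios (÷ 0.1074): C 1.000, H 2.004, O 2.002, S 1.002
Ratio ≈ 1:2:2:1, so the empirical formula is CH2O2S
Empirical-formula mass = 78.10 g/mol
n = 393.9 / 78.10 = 5.04 ≈ 5
Molecular formula = (CH2O2S)×5 = C5H10O10S5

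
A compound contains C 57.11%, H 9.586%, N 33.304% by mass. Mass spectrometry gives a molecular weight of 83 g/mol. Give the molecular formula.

C4H8N2

Assume 100 g: 57.11 g C, 9.586 g H, 33.304 g N.
C: 57.11 g ÷ 12.01 g/mol = 4.755 mol
H: 9.586 g ÷ 1.008 g/mol = 9.51 mol
N: 33.304 g ÷ 14.01 g/mol = 2.377 mol
Ratios (÷ 2.377): C 2.000, H 4.001, N 1.000
→ C2H4N
Empirical-formula mass = 42.06 g/mol
n = 83 / 42.06 = 1.97 ≈ 2
Molecular formula = (C2H4N)×2 = C4H8N2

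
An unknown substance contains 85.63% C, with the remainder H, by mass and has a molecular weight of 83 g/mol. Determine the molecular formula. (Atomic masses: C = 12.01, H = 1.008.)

Assume 100 g: 85.63 g C, 14.37 g H.
C: 85.63 g ÷ 12.01 g/mol = 7.13 mol
H: 14.37 g ÷ 1.008 g/mol = 14.26 mol
Divide by the smallest (7.13 mol C): C 1.000, H 1.999
≈ 1:2 → CH2
Empirical-formula mass = 14.03 g/mol
n = 83 / 14.03 = 5.92 ≈ 6
Molecular formula = (CH2)×6 = C6H12

C6H12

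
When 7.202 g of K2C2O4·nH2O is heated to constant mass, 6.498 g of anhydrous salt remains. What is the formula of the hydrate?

K2C2O4·H2O

Mass of water lost = 7.202 − 6.498 = 0.704 g → 0.704 / 18.02 = 0.03907 mol H2O
Molar mass of K2C2O4 = 166.22 g/mol → mol K2C2O4 = 6.498 / 166.22 = 0.03909
n = 0.03907 / 0.03909 = 1.00 ≈ 1 → K2C2O4·H2O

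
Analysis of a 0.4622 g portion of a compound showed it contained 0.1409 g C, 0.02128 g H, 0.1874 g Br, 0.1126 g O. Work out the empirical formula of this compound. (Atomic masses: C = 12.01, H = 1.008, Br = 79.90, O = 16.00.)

C5H9BrO3

C: 0.1409 g ÷ 12.01 g/mol = 0.01173 mol
H: 0.02128 g ÷ 1.008 g/mol = 0.02111 mol
Br: 0.1874 g ÷ 79.90 g/mol = 0.002345 mol
O: 0.1126 g ÷ 16.00 g/mol = 0.007038 mol
Divide by the smallest (0.002345 mol Br): C 5.002, H 9.001, Br 1.000, O 3.001
Ratio ≈ 5:9:1:3, so the empirical formula is C5H9BrO3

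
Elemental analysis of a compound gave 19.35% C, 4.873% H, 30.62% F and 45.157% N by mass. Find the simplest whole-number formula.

CH3FN2

Assume 100 g: 19.35 g C, 4.873 g H, 30.62 g F, 45.157 g N.
C: 19.35 g ÷ 12.01 g/mol = 1.611 mol
H: 4.873 g ÷ 1.008 g/mol = 4.834 mol
F: 30.62 g ÷ 19.00 g/mol = 1.612 mol
N: 45.157 g ÷ 14.01 g/mol = 3.223 mol
Smallest is C at 1.611 mol; normalising gives C 1.000, H 3.001, F 1.000, N 2.001
Ratio ≈ 1:3:1:2, so the empirical formula is CH3FN2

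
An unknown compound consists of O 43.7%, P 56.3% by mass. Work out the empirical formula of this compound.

O3P2

Assume 100 g: 43.7 g O, 56.3 g P.
O: 43.7 g ÷ 16.00 g/mol = 2.731 mol
P: 56.3 g ÷ 30.97 g/mol = 1.818 mol
Smallest is P at 1.818 mol; normalising gives O 1.502, P 1.000
Scaling by 2: O 3.00, P 2.00 → O3P2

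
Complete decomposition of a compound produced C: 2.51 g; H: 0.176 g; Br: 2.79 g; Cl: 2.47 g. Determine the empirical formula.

C6H5BrCl2

n(C) = 2.51/12.01 = 0.209, n(H) = 0.176/1.008 = 0.1746, n(Br) = 2.79/79.90 = 0.03492, n(Cl) = 2.47/35.45 = 0.06968
Divide by the smallest (0.03492 mol Br): C 5.985, H 5.000, Br 1.000, Cl 1.995
Ratio ≈ 6:5:1:2, so the empirical formula is C6H5BrCl2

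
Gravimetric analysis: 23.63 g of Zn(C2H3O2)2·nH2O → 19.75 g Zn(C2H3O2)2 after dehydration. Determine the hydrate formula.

Mass of water lost = 23.63 − 19.75 = 3.88 g → 3.88 / 18.02 = 0.2153 mol H2O
Molar mass of Zn(C2H3O2)2 = 183.47 g/mol → mol Zn(C2H3O2)2 = 19.75 / 183.47 = 0.1076
n = 0.2153 / 0.1076 = 2.00 ≈ 2 → Zn(C2H3O2)2·2H2O

Zn(C2H3O2)2·2H2O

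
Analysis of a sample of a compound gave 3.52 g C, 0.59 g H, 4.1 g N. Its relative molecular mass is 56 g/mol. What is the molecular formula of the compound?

Moles — C: 3.52 / 12.01 = 0.2931 mol; H: 0.59 / 1.008 = 0.5853 mol; N: 4.1 / 14.01 = 0.2926 mol
Divide by the smallest (0.2926 mol N): C 1.002, H 2.000, N 1.000
≈ 1:2:1 → CH2N
Empirical-formula mass = 28.04 g/mol
n = 56 / 28.04 = 2.00 ≈ 2
Molecular formula = (CH2N)×2 = C2H4N2

C2H4N2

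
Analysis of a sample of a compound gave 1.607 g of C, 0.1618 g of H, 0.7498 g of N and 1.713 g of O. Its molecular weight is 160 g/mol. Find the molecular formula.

C: 1.607 g ÷ 12.01 g/mol = 0.1338 mol
H: 0.1618 g ÷ 1.008 g/mol = 0.1605 mol
N: 0.7498 g ÷ 14.01 g/mol = 0.05352 mol
O: 1.713 g ÷ 16.00 g/mol = 0.1071 mol
Smallest is N at 0.05352 mol; normalising gives C 2.500, H 2.999, N 1.000, O 2.000
Multiply by 2: C 5.00, H 6.00, N 2.00, O 4.00 → C5H6N2O4
Empirical-formula mass = 158.12 g/mol
n = 160 / 158.12 = 1.01 ≈ 1
Molecular formula = empirical formula = C5H6N2O4

C5H6N2O4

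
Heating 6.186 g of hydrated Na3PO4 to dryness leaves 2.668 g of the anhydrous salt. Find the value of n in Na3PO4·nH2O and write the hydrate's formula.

Mass of water lost = 6.186 − 2.668 = 3.518 g → 3.518 / 18.02 = 0.1952 mol H2O
Molar mass of Na3PO4 = 163.94 g/mol → mol Na3PO4 = 2.668 / 163.94 = 0.01627
n = 0.1952 / 0.01627 = 12.00 ≈ 12 → Na3PO4·12H2O

Na3PO4·12H2O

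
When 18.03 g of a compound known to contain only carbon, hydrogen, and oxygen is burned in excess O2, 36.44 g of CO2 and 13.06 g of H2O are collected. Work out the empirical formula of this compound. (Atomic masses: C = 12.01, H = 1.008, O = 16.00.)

C4H7O2

mol C = 36.44 / 44.01 = 0.8280; mass C = 0.8280 × 12.01 = 9.944 g
mol H = 2 × (13.06 / 18.02) = 1.450; mass H = 1.450 × 1.008 = 1.461 g
mass O = 18.03 − (11.41) = 6.625 g → mol O = 0.4140
Ratios (÷ 0.414): C 2.000, H 3.501, O 1.000
Multiply by 2: C 4.00, H 7.00, O 2.00 → C4H7O2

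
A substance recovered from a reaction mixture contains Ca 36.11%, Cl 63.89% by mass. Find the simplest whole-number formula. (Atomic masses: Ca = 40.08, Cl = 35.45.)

CaCl2

Assume 100 g: 36.11 g Ca, 63.89 g Cl.
Ca: 36.11 g ÷ 40.08 g/mol = 0.9009 mol
Cl: 63.89 g ÷ 35.45 g/mol = 1.802 mol
Ratios (÷ 0.9009): Ca 1.000, Cl 2.000
→ CaCl2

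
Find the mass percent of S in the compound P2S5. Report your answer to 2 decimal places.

Molar mass = 2(30.97) + 5(32.07) = 222.290 g/mol
Mass of S per mole = 5 × 32.07 = 160.350 g
% S = 160.350 / 222.290 × 100 = 72.14%

72.14%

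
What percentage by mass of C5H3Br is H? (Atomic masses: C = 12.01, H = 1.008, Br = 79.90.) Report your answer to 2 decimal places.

Molar mass = 5(12.01) + 3(1.008) + 1(79.90) = 142.974 g/mol
Mass of H per mole = 3 × 1.008 = 3.024 g
% H = 3.024 / 142.974 × 100 = 2.12%

2.12%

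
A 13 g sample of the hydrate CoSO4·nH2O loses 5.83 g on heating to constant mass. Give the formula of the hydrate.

CoSO4·7H2O

Mass of anhydrous CoSO4 = 13 − 5.83 = 7.17 g
mol H2O = 5.83 / 18.02 = 0.3235
Molar mass of CoSO4 = 155.00 g/mol → mol CoSO4 = 7.17 / 155.00 = 0.04626
n = 0.3235 / 0.04626 = 6.99 ≈ 7 → CoSO4·7H2O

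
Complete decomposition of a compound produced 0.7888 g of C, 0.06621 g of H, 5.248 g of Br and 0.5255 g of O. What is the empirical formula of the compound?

C: 0.7888 g ÷ 12.01 g/mol = 0.06568 mol
H: 0.06621 g ÷ 1.008 g/mol = 0.06568 mol
Br: 5.248 g ÷ 79.90 g/mol = 0.06568 mol
O: 0.5255 g ÷ 16.00 g/mol = 0.03284 mol
Smallest is O at 0.03284 mol; normalising gives C 2.000, H 2.000, Br 2.000, O 1.000
Ratio ≈ 2:2:2:1, so the empirical formula is C2H2Br2O

C2H2Br2O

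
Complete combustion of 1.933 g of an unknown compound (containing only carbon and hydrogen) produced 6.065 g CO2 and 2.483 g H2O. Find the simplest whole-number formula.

mol C = 6.065 / 44.01 = 0.1378; mass C = 0.1378 × 12.01 = 1.655 g
mol H = 2 × (2.483 / 18.02) = 0.2756; mass H = 0.2756 × 1.008 = 0.2778 g
Ratios (÷ 0.1378): C 1.000, H 2.000
≈ 1:2 → CH2

CH2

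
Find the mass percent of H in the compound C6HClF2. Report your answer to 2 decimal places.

Molar mass = 6(12.01) + 1(1.008) + 1(35.45) + 2(19.00) = 146.518 g/mol
Mass of H per mole = 1 × 1.008 = 1.008 g
% H = 1.008 / 146.518 × 100 = 0.69%

0.69%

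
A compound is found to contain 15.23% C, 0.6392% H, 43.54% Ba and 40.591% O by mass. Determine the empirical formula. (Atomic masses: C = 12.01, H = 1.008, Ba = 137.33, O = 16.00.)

C4H2BaO8

Assume 100 g: 15.23 g C, 0.6392 g H, 43.54 g Ba, 40.591 g O.
n(C) = 15.23/12.01 = 1.268, n(H) = 0.6392/1.008 = 0.6341, n(Ba) = 43.54/137.33 = 0.317, n(O) = 40.591/16.00 = 2.537
Smallest is Ba at 0.317 mol; normalising gives C 4.000, H 2.000, Ba 1.000, O 8.002
≈ 4:2:1:8 → C4H2BaO8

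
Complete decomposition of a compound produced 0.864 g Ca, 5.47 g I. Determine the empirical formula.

Moles — Ca: 0.864 / 40.08 = 0.02156 mol; I: 5.47 / 126.90 = 0.0431 mol
Ratios (÷ 0.02156): Ca 1.000, I 2.000
≈ 1:2 → CaI2

CaI2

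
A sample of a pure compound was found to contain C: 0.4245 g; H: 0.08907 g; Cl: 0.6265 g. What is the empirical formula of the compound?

C2H5Cl

n(C) = 0.4245/12.01 = 0.03535, n(H) = 0.08907/1.008 = 0.08836, n(Cl) = 0.6265/35.45 = 0.01767
Ratios (÷ 0.01767): C 2.000, H 5.000, Cl 1.000
Ratio ≈ 2:5:1, so the empirical formula is C2H5Cl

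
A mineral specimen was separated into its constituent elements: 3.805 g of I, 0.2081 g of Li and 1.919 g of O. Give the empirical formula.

ILiO4

Moles — I: 3.805 / 126.90 = 0.02998 mol; Li: 0.2081 / 6.94 = 0.02999 mol; O: 1.919 / 16.00 = 0.1199 mol
Divide by the smallest (0.02998 mol I): I 1.000, Li 1.000, O 4.000
≈ 1:1:4 → ILiO4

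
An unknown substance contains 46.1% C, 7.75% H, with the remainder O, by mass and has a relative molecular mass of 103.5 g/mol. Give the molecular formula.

Assume 100 g: 46.1 g C, 7.75 g H, 46.15 g O.
Moles — C: 46.1 / 12.01 = 3.838 mol; H: 7.75 / 1.008 = 7.688 mol; O: 46.15 / 16.00 = 2.884 mol
Divide by the smallest (2.884 mol O): C 1.331, H 2.666, O 1.000
×3: C 3.99, H 8.00, O 3.00 → C4H8O3
Empirical-formula mass = 104.10 g/mol
n = 103.5 / 104.10 = 0.99 ≈ 1
Molecular formula = empirical formula = C4H8O3

C4H8O3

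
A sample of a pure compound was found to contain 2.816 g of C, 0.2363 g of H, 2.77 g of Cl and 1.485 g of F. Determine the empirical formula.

C3H3ClF

n(C) = 2.816/12.01 = 0.2345, n(H) = 0.2363/1.008 = 0.2344, n(Cl) = 2.77/35.45 = 0.07814, n(F) = 1.485/19.00 = 0.07816
Divide by the smallest (0.07814 mol Cl): C 3.001, H 3.000, Cl 1.000, F 1.000
Ratio ≈ 3:3:1:1, so the empirical formula is C3H3ClF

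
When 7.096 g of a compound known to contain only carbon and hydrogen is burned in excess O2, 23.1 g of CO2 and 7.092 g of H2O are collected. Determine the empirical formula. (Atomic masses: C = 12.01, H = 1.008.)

mol C = 23.1 / 44.01 = 0.5249; mass C = 0.5249 × 12.01 = 6.304 g
mol H = 2 × (7.092 / 18.02) = 0.7871; mass H = 0.7871 × 1.008 = 0.7934 g
Divide by the smallest (0.5249 mol C): C 1.000, H 1.500
Multiply by 2: C 2.00, H 3.00 → C2H3

C2H3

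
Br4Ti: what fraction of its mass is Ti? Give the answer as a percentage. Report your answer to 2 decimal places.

13.03%

Molar mass = 4(79.90) + 1(47.87) = 367.470 g/mol
Mass of Ti per mole = 1 × 47.87 = 47.870 g
% Ti = 47.870 / 367.470 × 100 = 13.03%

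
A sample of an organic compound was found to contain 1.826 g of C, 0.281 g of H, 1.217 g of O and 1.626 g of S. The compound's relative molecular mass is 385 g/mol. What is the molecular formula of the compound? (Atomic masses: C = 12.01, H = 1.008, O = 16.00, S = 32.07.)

n(C) = 1.826/12.01 = 0.152, n(H) = 0.281/1.008 = 0.2788, n(O) = 1.217/16.00 = 0.07606, n(S) = 1.626/32.07 = 0.0507
Ratios (÷ 0.0507): C 2.999, H 5.498, O 1.500, S 1.000
×2: C 6.00, H 11.00, O 3.00, S 2.00 → C6H11O3S2
Empirical-formula mass = 195.29 g/mol
n = 385 / 195.29 = 1.97 ≈ 2
Molecular formula = (C6H11O3S2)×2 = C12H22O6S4

C12H22O6S4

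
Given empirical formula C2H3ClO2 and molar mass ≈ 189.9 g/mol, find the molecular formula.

C4H6Cl2O4

Empirical-formula mass = 94.49 g/mol
n = 189.9 / 94.49 = 2.01 ≈ 2
Molecular formula = (C2H3ClO2)2 = C4H6Cl2O4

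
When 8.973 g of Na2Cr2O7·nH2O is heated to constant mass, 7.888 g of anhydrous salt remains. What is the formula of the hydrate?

Na2Cr2O7·2H2O

Mass of water lost = 8.973 − 7.888 = 1.085 g → 1.085 / 18.02 = 0.06021 mol H2O
Molar mass of Na2Cr2O7 = 261.98 g/mol → mol Na2Cr2O7 = 7.888 / 261.98 = 0.03011
n = 0.06021 / 0.03011 = 2.00 ≈ 2 → Na2Cr2O7·2H2O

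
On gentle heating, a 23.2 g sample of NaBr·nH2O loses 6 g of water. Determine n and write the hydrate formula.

Mass of anhydrous NaBr = 23.2 − 6 = 17.2 g
mol H2O = 6 / 18.02 = 0.333
Molar mass of NaBr = 102.89 g/mol → mol NaBr = 17.2 / 102.89 = 0.1672
n = 0.333 / 0.1672 = 1.99 ≈ 2 → NaBr·2H2O

NaBr·2H2O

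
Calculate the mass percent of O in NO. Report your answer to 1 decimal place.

53.3%

Molar mass = 1(14.01) + 1(16.00) = 30.010 g/mol
Mass of O per mole = 1 × 16.00 = 16.000 g
% O = 16.000 / 30.010 × 100 = 53.3%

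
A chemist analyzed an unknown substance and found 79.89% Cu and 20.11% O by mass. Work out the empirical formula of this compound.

CuO

Assume 100 g: 79.89 g Cu, 20.11 g O.
n(Cu) = 79.89/63.55 = 1.257, n(O) = 20.11/16.00 = 1.257
Ratios (÷ 1.257): Cu 1.000, O 1.000
→ CuO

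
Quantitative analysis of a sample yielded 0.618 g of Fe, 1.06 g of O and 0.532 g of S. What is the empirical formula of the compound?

Fe2O12S3

Fe: 0.618 g ÷ 55.85 g/mol = 0.01107 mol
O: 1.06 g ÷ 16.00 g/mol = 0.06625 mol
S: 0.532 g ÷ 32.07 g/mol = 0.01659 mol
Divide by the smallest (0.01107 mol Fe): Fe 1.000, O 5.987, S 1.499
Multiply by 2: Fe 2.00, O 11.97, S 3.00 → Fe2O12S3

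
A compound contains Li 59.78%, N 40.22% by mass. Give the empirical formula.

Li3N

Assume 100 g: 59.78 g Li, 40.22 g N.
n(Li) = 59.78/6.94 = 8.614, n(N) = 40.22/14.01 = 2.871
Smallest is N at 2.871 mol; normalising gives Li 3.000, N 1.000
→ Li3N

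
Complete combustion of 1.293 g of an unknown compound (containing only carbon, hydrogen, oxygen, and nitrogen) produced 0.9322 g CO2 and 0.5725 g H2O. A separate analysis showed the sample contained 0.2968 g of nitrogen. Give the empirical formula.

CH3NO2

mol C = 0.9322 / 44.01 = 0.02118; mass C = 0.02118 × 12.01 = 0.2544 g
mol H = 2 × (0.5725 / 18.02) = 0.06354; mass H = 0.06354 × 1.008 = 0.06405 g
mol N = 0.2968 / 14.01 = 0.02118
mass O = 1.293 − (0.6152) = 0.6778 g → mol O = 0.04236
Divide by the smallest (0.02118 mol C): C 1.000, H 3.000, N 1.000, O 2.000
≈ 1:3:1:2 → CH3NO2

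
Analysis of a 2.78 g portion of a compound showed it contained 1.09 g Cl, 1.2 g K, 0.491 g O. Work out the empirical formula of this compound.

ClKO

Cl: 1.09 g ÷ 35.45 g/mol = 0.03075 mol
K: 1.2 g ÷ 39.10 g/mol = 0.03069 mol
O: 0.491 g ÷ 16.00 g/mol = 0.03069 mol
Ratios (÷ 0.03069): Cl 1.002, K 1.000, O 1.000
→ ClKO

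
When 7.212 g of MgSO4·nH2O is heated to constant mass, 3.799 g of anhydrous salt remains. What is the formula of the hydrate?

Mass of water lost = 7.212 − 3.799 = 3.413 g → 3.413 / 18.02 = 0.1894 mol H2O
Molar mass of MgSO4 = 120.38 g/mol → mol MgSO4 = 3.799 / 120.38 = 0.03156
n = 0.1894 / 0.03156 = 6.00 ≈ 6 → MgSO4·6H2O

MgSO4·6H2O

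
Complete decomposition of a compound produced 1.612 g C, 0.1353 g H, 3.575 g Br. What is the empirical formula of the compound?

C: 1.612 g ÷ 12.01 g/mol = 0.1342 mol
H: 0.1353 g ÷ 1.008 g/mol = 0.1342 mol
Br: 3.575 g ÷ 79.90 g/mol = 0.04474 mol
Divide by the smallest (0.04474 mol Br): C 3.000, H 3.000, Br 1.000
→ C3H3Br

C3H3Br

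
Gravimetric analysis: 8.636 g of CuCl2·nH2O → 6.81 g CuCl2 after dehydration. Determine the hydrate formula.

CuCl2·2H2O

Mass of water lost = 8.636 − 6.81 = 1.826 g → 1.826 / 18.02 = 0.1013 mol H2O
Molar mass of CuCl2 = 134.45 g/mol → mol CuCl2 = 6.81 / 134.45 = 0.05065
n = 0.1013 / 0.05065 = 2.00 ≈ 2 → CuCl2·2H2O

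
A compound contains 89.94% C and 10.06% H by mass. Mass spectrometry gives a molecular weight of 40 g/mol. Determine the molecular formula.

C3H4

Assume 100 g: 89.94 g C, 10.06 g H.
n(C) = 89.94/12.01 = 7.489, n(H) = 10.06/1.008 = 9.98
Smallest is C at 7.489 mol; normalising gives C 1.000, H 1.333
×3: C 3.00, H 4.00 → C3H4
Empirical-formula mass = 40.06 g/mol
n = 40 / 40.06 = 1.00 ≈ 1
Molecular formula = empirical formula = C3H4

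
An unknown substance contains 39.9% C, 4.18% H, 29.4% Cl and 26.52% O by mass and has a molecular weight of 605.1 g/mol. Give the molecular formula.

C20H25Cl5O10

Assume 100 g: 39.9 g C, 4.18 g H, 29.4 g Cl, 26.52 g O.
Moles — C: 39.9 / 12.01 = 3.322 mol; H: 4.18 / 1.008 = 4.147 mol; Cl: 29.4 / 35.45 = 0.8293 mol; O: 26.52 / 16.00 = 1.657 mol
Smallest is Cl at 0.8293 mol; normalising gives C 4.006, H 5.000, Cl 1.000, O 1.999
Ratio ≈ 4:5:1:2, so the empirical formula is C4H5ClO2
Empirical-formula mass = 120.53 g/mol
n = 605.1 / 120.53 = 5.02 ≈ 5
Molecular formula = (C4H5ClO2)×5 = C20H25Cl5O10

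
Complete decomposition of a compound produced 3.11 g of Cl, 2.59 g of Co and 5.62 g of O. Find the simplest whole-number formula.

Cl: 3.11 g ÷ 35.45 g/mol = 0.08773 mol
Co: 2.59 g ÷ 58.93 g/mol = 0.04395 mol
O: 5.62 g ÷ 16.00 g/mol = 0.3513 mol
Ratios (÷ 0.04395): Cl 1.996, Co 1.000, O 7.992
→ Cl2CoO8

Cl2CoO8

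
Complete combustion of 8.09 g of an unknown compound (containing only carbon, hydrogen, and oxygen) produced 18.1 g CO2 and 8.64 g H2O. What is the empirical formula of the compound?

C3H7O

mol C = 18.1 / 44.01 = 0.4113; mass C = 0.4113 × 12.01 = 4.939 g
mol H = 2 × (8.64 / 18.02) = 0.9589; mass H = 0.9589 × 1.008 = 0.9666 g
mass O = 8.09 − (5.906) = 2.184 g → mol O = 0.1365
Divide by the smallest (0.1365 mol O): C 3.013, H 7.025, O 1.000
Ratio ≈ 3:7:1, so the empirical formula is C3H7O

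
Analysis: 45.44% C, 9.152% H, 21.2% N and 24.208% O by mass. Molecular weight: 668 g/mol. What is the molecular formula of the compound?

C25H60N10O10

Assume 100 g: 45.44 g C, 9.152 g H, 21.2 g N, 24.208 g O.
C: 45.44 g ÷ 12.01 g/mol = 3.784 mol
H: 9.152 g ÷ 1.008 g/mol = 9.079 mol
N: 21.2 g ÷ 14.01 g/mol = 1.513 mol
O: 24.208 g ÷ 16.00 g/mol = 1.513 mol
Smallest is O at 1.513 mol; normalising gives C 2.501, H 6.001, N 1.000, O 1.000
Scaling by 2: C 5.00, H 12.00, N 2.00, O 2.00 → C5H12N2O2
Empirical-formula mass = 132.17 g/mol
n = 668 / 132.17 = 5.05 ≈ 5
Molecular formula = (C5H12N2O2)×5 = C25H60N10O10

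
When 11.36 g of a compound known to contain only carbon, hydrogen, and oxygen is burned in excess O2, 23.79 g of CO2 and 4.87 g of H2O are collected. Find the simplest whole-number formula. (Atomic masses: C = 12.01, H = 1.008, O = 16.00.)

mol C = 23.79 / 44.01 = 0.5406; mass C = 0.5406 × 12.01 = 6.492 g
mol H = 2 × (4.87 / 18.02) = 0.5405; mass H = 0.5405 × 1.008 = 0.5448 g
mass O = 11.36 − (7.037) = 4.323 g → mol O = 0.2702
Smallest is O at 0.2702 mol; normalising gives C 2.001, H 2.000, O 1.000
→ C2H2O

C2H2O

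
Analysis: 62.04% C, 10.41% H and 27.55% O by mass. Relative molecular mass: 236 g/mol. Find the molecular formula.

C12H24O4

Assume 100 g: 62.04 g C, 10.41 g H, 27.55 g O.
C: 62.04 g ÷ 12.01 g/mol = 5.166 mol
H: 10.41 g ÷ 1.008 g/mol = 10.33 mol
O: 27.55 g ÷ 16.00 g/mol = 1.722 mol
Ratios (÷ 1.722): C 3.000, H 5.998, O 1.000
≈ 3:6:1 → C3H6O
Empirical-formula mass = 58.08 g/mol
n = 236 / 58.08 = 4.06 ≈ 4
Molecular formula = (C3H6O)×4 = C12H24O4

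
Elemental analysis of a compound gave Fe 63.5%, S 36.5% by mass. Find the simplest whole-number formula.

Assume 100 g: 63.5 g Fe, 36.5 g S.
n(Fe) = 63.5/55.85 = 1.137, n(S) = 36.5/32.07 = 1.138
Smallest is Fe at 1.137 mol; normalising gives Fe 1.000, S 1.001
→ FeS

FeS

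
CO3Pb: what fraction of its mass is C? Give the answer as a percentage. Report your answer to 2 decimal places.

4.49%

Molar mass = 1(12.01) + 3(16.00) + 1(207.2) = 267.210 g/mol
Mass of C per mole = 1 × 12.01 = 12.010 g
% C = 12.010 / 267.210 × 100 = 4.49%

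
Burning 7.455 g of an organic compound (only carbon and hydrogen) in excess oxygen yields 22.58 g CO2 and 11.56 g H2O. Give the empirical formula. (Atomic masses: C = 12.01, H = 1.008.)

C2H5

mol C = 22.58 / 44.01 = 0.5131; mass C = 0.5131 × 12.01 = 6.162 g
mol H = 2 × (11.56 / 18.02) = 1.283; mass H = 1.283 × 1.008 = 1.293 g
Ratios (÷ 0.5131): C 1.000, H 2.501
×2: C 2.00, H 5.00 → C2H5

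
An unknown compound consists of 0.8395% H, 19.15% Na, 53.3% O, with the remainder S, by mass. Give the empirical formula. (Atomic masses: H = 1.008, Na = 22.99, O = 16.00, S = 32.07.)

HNaO4S

Assume 100 g: 0.8395 g H, 19.15 g Na, 53.3 g O, 26.711 g S.
Moles — H: 0.8395 / 1.008 = 0.8328 mol; Na: 19.15 / 22.99 = 0.833 mol; O: 53.3 / 16.00 = 3.331 mol; S: 26.711 / 32.07 = 0.8329 mol
Divide by the smallest (0.8328 mol H): H 1.000, Na 1.000, O 4.000, S 1.000
→ HNaO4S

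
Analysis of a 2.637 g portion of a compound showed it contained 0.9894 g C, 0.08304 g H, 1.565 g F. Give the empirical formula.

n(C) = 0.9894/12.01 = 0.08238, n(H) = 0.08304/1.008 = 0.08238, n(F) = 1.565/19.00 = 0.08237
Smallest is F at 0.08237 mol; normalising gives C 1.000, H 1.000, F 1.000
→ CHF

CHF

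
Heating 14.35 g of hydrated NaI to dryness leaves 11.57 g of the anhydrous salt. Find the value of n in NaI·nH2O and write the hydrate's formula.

Mass of water lost = 14.35 − 11.57 = 2.78 g → 2.78 / 18.02 = 0.1543 mol H2O
Molar mass of NaI = 149.89 g/mol → mol NaI = 11.57 / 149.89 = 0.07719
n = 0.1543 / 0.07719 = 2.00 ≈ 2 → NaI·2H2O

NaI·2H2O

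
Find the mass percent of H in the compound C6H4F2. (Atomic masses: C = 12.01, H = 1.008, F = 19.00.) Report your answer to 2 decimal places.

3.53%

Molar mass = 6(12.01) + 4(1.008) + 2(19.00) = 114.092 g/mol
Mass of H per mole = 4 × 1.008 = 4.032 g
% H = 4.032 / 114.092 × 100 = 3.53%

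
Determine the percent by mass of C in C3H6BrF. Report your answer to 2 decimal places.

Molar mass = 3(12.01) + 6(1.008) + 1(79.90) + 1(19.00) = 140.978 g/mol
Mass of C per mole = 3 × 12.01 = 36.030 g
% C = 36.030 / 140.978 × 100 = 25.56%

25.56%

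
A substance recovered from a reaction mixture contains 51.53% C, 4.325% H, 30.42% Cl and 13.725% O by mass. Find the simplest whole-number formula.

C5H5ClO

Assume 100 g: 51.53 g C, 4.325 g H, 30.42 g Cl, 13.725 g O.
C: 51.53 g ÷ 12.01 g/mol = 4.291 mol
H: 4.325 g ÷ 1.008 g/mol = 4.291 mol
Cl: 30.42 g ÷ 35.45 g/mol = 0.8581 mol
O: 13.725 g ÷ 16.00 g/mol = 0.8578 mol
Smallest is O at 0.8578 mol; normalising gives C 5.002, H 5.002, Cl 1.000, O 1.000
≈ 5:5:1:1 → C5H5ClO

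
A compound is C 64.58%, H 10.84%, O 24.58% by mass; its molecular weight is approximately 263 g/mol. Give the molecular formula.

Assume 100 g: 64.58 g C, 10.84 g H, 24.58 g O.
C: 64.58 g ÷ 12.01 g/mol = 5.377 mol
H: 10.84 g ÷ 1.008 g/mol = 10.75 mol
O: 24.58 g ÷ 16.00 g/mol = 1.536 mol
Ratios (÷ 1.536): C 3.500, H 7.000, O 1.000
Scaling by 2: C 7.00, H 14.00, O 2.00 → C7H14O2
Empirical-formula mass = 130.18 g/mol
n = 263 / 130.18 = 2.02 ≈ 2
Molecular formula = (C7H14O2)×2 = C14H28O4

C14H28O4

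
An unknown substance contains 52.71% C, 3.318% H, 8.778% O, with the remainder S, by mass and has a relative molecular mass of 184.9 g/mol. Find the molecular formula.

C8H6OS2

Assume 100 g: 52.71 g C, 3.318 g H, 8.778 g O, 35.194 g S.
Moles — C: 52.71 / 12.01 = 4.389 mol; H: 3.318 / 1.008 = 3.292 mol; O: 8.778 / 16.00 = 0.5486 mol; S: 35.194 / 32.07 = 1.097 mol
Smallest is O at 0.5486 mol; normalising gives C 8.000, H 6.000, O 1.000, S 2.000
Ratio ≈ 8:6:1:2, so the empirical formula is C8H6OS2
Empirical-formula mass = 182.27 g/mol
n = 184.9 / 182.27 = 1.01 ≈ 1
Molecular formula = empirical formula = C8H6OS2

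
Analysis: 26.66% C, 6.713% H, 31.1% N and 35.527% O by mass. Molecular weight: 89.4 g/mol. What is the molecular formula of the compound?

C2H6N2O2

Assume 100 g: 26.66 g C, 6.713 g H, 31.1 g N, 35.527 g O.
C: 26.66 g ÷ 12.01 g/mol = 2.22 mol
H: 6.713 g ÷ 1.008 g/mol = 6.66 mol
N: 31.1 g ÷ 14.01 g/mol = 2.22 mol
O: 35.527 g ÷ 16.00 g/mol = 2.22 mol
Ratios (÷ 2.22): C 1.000, H 3.000, N 1.000, O 1.000
Ratio ≈ 1:3:1:1, so the empirical formula is CH3NO
Empirical-formula mass = 45.04 g/mol
n = 89.4 / 45.04 = 1.98 ≈ 2
Molecular formula = (CH3NO)×2 = C2H6N2O2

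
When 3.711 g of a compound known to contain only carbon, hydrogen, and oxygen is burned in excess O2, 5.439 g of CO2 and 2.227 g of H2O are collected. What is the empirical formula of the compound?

CH2O

mol C = 5.439 / 44.01 = 0.1236; mass C = 0.1236 × 12.01 = 1.484 g
mol H = 2 × (2.227 / 18.02) = 0.2472; mass H = 0.2472 × 1.008 = 0.2491 g
mass O = 3.711 − (1.733) = 1.978 g → mol O = 0.1236
Divide by the smallest (0.1236 mol C): C 1.000, H 2.000, O 1.000
≈ 1:2:1 → CH2O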